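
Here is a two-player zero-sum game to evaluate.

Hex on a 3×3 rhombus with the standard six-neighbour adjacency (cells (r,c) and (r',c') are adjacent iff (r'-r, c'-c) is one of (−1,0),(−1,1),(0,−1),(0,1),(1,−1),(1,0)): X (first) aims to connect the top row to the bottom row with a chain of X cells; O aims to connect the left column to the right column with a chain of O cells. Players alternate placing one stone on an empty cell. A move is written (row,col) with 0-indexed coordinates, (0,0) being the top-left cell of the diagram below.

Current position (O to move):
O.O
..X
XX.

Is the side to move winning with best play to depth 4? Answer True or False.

O winning at [O.O/..X/XX.]: True

ply 1, O at O.O/..X/XX. | (0,1)=+1→OOO/..X/XX.*; (1,0)=+1→O.O/O.X/XX.; (1,1)=+1→O.O/.OX/XX.; (2,2)=-1→O.O/..X/XXO
ply 2: OOO/..X/XX. is terminal -1 (X); from O.O/..X/XX. depth 4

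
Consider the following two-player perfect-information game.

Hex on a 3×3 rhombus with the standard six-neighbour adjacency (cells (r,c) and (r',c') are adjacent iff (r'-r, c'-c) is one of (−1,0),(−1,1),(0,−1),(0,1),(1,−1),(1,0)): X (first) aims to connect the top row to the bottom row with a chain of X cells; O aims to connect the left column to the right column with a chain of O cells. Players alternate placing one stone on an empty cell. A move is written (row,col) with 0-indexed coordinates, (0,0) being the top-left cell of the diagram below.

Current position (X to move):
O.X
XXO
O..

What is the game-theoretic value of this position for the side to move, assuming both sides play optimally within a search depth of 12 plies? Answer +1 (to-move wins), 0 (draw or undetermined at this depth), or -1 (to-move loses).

value(O.X/XXO/O.., X) = +1

[O.X/XXO/O..] X move#1: (0,1):-1/OXX/XXO/O.., (2,1):+1/O.X/XXO/OX.*, (2,2):-1/O.X/XXO/O.X
[O.X/XXO/OX.] end (terminal -1, O#2); searched O.X/XXO/O.. to 12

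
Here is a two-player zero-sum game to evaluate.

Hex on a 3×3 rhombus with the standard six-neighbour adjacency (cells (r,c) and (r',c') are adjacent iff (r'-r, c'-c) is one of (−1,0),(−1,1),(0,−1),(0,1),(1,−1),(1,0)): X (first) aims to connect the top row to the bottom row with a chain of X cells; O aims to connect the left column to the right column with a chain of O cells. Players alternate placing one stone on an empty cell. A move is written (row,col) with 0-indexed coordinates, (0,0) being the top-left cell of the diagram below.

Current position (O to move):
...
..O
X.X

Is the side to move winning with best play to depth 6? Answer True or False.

O winning at [.../..O/X.X]: True

[.../..O/X.X] O move#1: (0,0):-1/O../..O/X.X, (0,1):+1/.O./..O/X.X*, (0,2):-1/..O/..O/X.X, (1,0):-1/.../O.O/X.X, (1,1):-1/.../.OO/X.X, (2,1):-1/.../..O/XOX
[.O./..O/X.X] X move#2: (0,0):-1/XO./..O/X.X*, (0,2):-1/.OX/..O/X.X, (1,0):-1/.O./X.O/X.X, (1,1):-1/.O./.XO/X.X, (2,1):-1/.O./..O/XXX
[XO./..O/X.X] O move#3: (0,2):-1/XOO/..O/X.X, (1,0):+1/XO./O.O/X.X*, (1,1):-1/XO./.OO/X.X, (2,1):-1/XO./..O/XOX
[XO./O.O/X.X] X move#4: (0,2):-1/XOX/O.O/X.X*, (1,1):-1/XO./OXO/X.X, (2,1):-1/XO./O.O/XXX
[XOX/O.O/X.X] O move#5: (1,1):+1/XOX/OOO/X.X*, (2,1):-1/XOX/O.O/XOX
[XOX/OOO/X.X] end (terminal -1, X#6); searched .../..O/X.X to 6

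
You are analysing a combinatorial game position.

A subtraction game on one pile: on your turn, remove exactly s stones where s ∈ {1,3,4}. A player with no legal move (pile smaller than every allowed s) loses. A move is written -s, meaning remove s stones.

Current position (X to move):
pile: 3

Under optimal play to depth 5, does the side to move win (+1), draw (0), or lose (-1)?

value(3, X) = +1

ply 1, X at 3 | -1=+1→2*; -3=+1→0
ply 2, O at 2 | -1=-1→1*
ply 3, X at 1 | -1=+1→0*
ply 4: 0 is terminal -1 (O); from 3 depth 5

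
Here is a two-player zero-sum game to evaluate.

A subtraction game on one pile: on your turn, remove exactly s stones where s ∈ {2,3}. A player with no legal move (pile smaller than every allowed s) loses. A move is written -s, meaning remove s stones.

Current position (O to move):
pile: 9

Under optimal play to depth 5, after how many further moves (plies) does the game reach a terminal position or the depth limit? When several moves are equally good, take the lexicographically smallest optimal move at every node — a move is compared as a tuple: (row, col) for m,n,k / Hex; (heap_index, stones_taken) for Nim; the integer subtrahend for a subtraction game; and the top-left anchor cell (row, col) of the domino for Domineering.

PV length from [9]: 3 plies

p1 O@[9]: -2[7]-1 -3[6]+1*
p2 X@[6]: -2[4]-1* -3[3]-1
p3 O@[4]: -2[2]-1 -3[1]+1*
p4 X@[1] terminal -1; root [9] d5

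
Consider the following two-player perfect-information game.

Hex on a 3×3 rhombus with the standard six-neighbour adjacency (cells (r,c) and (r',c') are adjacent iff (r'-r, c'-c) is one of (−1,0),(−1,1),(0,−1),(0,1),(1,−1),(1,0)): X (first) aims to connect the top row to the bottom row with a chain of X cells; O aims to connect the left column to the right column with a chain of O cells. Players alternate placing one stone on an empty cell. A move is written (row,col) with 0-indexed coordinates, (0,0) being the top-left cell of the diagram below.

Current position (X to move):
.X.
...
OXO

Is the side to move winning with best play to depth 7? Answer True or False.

X winning at [.X./.../OXO]: True

p1 X@[.X./.../OXO]: (0,0)[XX./.../OXO]-1 (0,2)[.XX/.../OXO]+1* (1,0)[.X./X../OXO]-1 (1,1)[.X./.X./OXO]+1 (1,2)[.X./..X/OXO]+1
p2 O@[.XX/.../OXO]: (0,0)[OXX/.../OXO]-1* (1,0)[.XX/O../OXO]-1 (1,1)[.XX/.O./OXO]-1 (1,2)[.XX/..O/OXO]-1
p3 X@[OXX/.../OXO]: (1,0)[OXX/X../OXO]+1* (1,1)[OXX/.X./OXO]+1 (1,2)[OXX/..X/OXO]+1
p4 O@[OXX/X../OXO]: (1,1)[OXX/XO./OXO]-1* (1,2)[OXX/X.O/OXO]-1
p5 X@[OXX/XO./OXO]: (1,2)[OXX/XOX/OXO]+1*
p6 O@[OXX/XOX/OXO] terminal -1; root [.X./.../OXO] d7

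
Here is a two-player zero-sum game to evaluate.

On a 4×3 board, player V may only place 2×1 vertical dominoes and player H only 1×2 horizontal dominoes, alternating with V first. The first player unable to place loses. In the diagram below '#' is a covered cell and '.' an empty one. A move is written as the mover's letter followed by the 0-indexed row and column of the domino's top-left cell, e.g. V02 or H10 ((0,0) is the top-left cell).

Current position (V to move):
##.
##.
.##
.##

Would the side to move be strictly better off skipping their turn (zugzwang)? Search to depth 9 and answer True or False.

ply 1, V at ##./##./.##/.## | V02=+1→###/###/.##/.##*; V20=+1→##./##./###/###
ply 2: ###/###/.##/.## is terminal -1 (H); from ##./##./.##/.## depth 9
pass branch (H moves first from the same position):
  | ply 1: ##./##./.##/.## is terminal -1 (H); from ##./##./.##/.## depth 9
V moving scores +1; V passing scores +1

zugzwang(##./##./.##/.##, V) = False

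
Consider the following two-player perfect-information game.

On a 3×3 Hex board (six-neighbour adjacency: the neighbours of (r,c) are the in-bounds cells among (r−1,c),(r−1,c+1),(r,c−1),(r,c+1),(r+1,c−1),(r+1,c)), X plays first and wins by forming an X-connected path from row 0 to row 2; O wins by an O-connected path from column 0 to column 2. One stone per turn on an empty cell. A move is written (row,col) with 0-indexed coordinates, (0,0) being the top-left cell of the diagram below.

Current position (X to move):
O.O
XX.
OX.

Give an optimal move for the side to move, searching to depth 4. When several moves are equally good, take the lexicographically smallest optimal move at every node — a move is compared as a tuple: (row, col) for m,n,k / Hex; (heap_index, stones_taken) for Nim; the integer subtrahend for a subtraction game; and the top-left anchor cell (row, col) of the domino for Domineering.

X's best at [O.O/XX./OX.]: (0,1)

p1 X@[O.O/XX./OX.]: (0,1)[OXO/XX./OX.]+1* (1,2)[O.O/XXX/OX.]-1 (2,2)[O.O/XX./OXX]-1
p2 O@[OXO/XX./OX.] terminal -1; root [O.O/XX./OX.] d4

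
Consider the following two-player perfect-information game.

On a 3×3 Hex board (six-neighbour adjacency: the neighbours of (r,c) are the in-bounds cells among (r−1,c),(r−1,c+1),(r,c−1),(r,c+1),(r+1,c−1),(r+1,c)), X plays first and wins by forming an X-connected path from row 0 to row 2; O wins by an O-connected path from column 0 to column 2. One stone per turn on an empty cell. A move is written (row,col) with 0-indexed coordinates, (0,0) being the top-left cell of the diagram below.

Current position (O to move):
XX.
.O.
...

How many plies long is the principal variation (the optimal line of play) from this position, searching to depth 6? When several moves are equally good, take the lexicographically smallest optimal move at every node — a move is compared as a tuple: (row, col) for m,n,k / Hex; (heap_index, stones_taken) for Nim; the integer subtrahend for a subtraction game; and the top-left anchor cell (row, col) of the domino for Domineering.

PV length from [XX./.O./...]: 3 plies

ply 1, O at XX./.O./... | (0,2)=+1→XXO/.O./...*; (1,0)=+1→XX./OO./...; (1,2)=+1→XX./.OO/...; (2,0)=+1→XX./.O./O..; (2,1)=+1→XX./.O./.O.; (2,2)=+1→XX./.O./..O
ply 2, X at XXO/.O./... | (1,0)=-1→XXO/XO./...*; (1,2)=-1→XXO/.OX/...; (2,0)=-1→XXO/.O./X..; (2,1)=-1→XXO/.O./.X.; (2,2)=-1→XXO/.O./..X
ply 3, O at XXO/XO./... | (1,2)=-1→XXO/XOO/...; (2,0)=+1→XXO/XO./O..*; (2,1)=-1→XXO/XO./.O.; (2,2)=-1→XXO/XO./..O
ply 4: XXO/XO./O.. is terminal -1 (X); from XX./.O./... depth 6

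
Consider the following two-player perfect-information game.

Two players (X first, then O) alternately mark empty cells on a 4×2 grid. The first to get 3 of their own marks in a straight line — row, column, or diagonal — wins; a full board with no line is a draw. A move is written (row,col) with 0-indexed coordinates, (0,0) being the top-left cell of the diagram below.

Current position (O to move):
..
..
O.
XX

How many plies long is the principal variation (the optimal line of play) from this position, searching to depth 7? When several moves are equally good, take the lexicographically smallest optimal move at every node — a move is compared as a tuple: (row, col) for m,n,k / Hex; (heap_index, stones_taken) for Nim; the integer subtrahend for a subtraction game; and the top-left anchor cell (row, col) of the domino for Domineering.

[../../O./XX] O move#1: (0,0):+0/O./../O./XX*, (0,1):+0/.O/../O./XX, (1,0):+0/../O./O./XX, (1,1):+0/../.O/O./XX, (2,1):+0/../../OO/XX
[O./../O./XX] X move#2: (0,1):-1/OX/../O./XX, (1,0):+0/O./X./O./XX*, (1,1):-1/O./.X/O./XX, (2,1):-1/O./../OX/XX
[O./X./O./XX] O move#3: (0,1):+0/OO/X./O./XX*, (1,1):+0/O./XO/O./XX, (2,1):+0/O./X./OO/XX
[OO/X./O./XX] X move#4: (1,1):+0/OO/XX/O./XX*, (2,1):+0/OO/X./OX/XX
[OO/XX/O./XX] O move#5: (2,1):+0/OO/XX/OO/XX*
[OO/XX/OO/XX] end (terminal +0, X#6); searched ../../O./XX to 7

PV length from [../../O./XX]: 5 plies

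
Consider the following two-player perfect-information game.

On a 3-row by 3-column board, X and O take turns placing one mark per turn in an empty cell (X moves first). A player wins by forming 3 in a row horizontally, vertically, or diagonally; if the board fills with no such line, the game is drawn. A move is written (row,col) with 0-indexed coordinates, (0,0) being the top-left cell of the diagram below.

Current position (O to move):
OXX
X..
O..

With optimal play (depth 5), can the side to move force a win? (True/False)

p1 O@[OXX/X../O..]: (1,1)[OXX/XO./O..]+0 (1,2)[OXX/X.O/O..]+0 (2,1)[OXX/X../OO.]+0 (2,2)[OXX/X../O.O]+1*
p2 X@[OXX/X../O.O]: (1,1)[OXX/XX./O.O]-1* (1,2)[OXX/X.X/O.O]-1 (2,1)[OXX/X../OXO]-1
p3 O@[OXX/XX./O.O]: (1,2)[OXX/XXO/O.O]-1 (2,1)[OXX/XX./OOO]+1*
p4 X@[OXX/XX./OOO] terminal -1; root [OXX/X../O..] d5

O winning at [OXX/X../O..]: True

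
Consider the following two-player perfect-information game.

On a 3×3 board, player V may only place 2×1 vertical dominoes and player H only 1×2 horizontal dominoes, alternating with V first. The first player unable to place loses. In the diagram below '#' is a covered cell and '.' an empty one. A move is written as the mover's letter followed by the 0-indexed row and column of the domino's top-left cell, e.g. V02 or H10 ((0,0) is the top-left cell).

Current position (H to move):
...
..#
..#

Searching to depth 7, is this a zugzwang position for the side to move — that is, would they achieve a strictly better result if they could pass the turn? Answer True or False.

p1 H@[.../..#/..#]: H00[##./..#/..#]-1 H01[.##/..#/..#]-1 H10[.../###/..#]+1* H20[.../..#/###]-1
p2 V@[.../###/..#] terminal -1; root [.../..#/..#] d7
pass branch (V moves first from the same position):
  | p1 V@[.../..#/..#]: V00[#../#.#/..#]+1* V01[.#./.##/..#]+1 V10[.../#.#/#.#]+1 V11[.../.##/.##]+1
  | p2 H@[#../#.#/..#]: H01[###/#.#/..#]-1* H20[#../#.#/###]-1
  | p3 V@[###/#.#/..#]: V11[###/###/.##]+1*
  | p4 H@[###/###/.##] terminal -1; root [.../..#/..#] d7
H moving scores +1; H passing scores -1

zugzwang(.../..#/..#, H) = False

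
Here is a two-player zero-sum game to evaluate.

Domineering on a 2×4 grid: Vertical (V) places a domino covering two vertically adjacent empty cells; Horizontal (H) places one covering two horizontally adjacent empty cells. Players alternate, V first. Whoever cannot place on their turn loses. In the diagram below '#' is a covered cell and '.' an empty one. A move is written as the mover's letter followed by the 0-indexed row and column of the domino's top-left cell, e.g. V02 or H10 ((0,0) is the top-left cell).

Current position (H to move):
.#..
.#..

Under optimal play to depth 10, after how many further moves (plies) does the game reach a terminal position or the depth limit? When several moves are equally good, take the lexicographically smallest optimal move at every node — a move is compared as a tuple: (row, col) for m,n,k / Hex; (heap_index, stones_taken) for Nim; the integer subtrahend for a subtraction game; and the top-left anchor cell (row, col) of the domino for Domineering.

PV length from [.#../.#..]: 3 plies

p1 H@[.#../.#..]: H02[.###/.#..]+1* H12[.#../.###]+1
p2 V@[.###/.#..]: V00[####/##..]-1*
p3 H@[####/##..]: H12[####/####]+1*
p4 V@[####/####] terminal -1; root [.#../.#..] d10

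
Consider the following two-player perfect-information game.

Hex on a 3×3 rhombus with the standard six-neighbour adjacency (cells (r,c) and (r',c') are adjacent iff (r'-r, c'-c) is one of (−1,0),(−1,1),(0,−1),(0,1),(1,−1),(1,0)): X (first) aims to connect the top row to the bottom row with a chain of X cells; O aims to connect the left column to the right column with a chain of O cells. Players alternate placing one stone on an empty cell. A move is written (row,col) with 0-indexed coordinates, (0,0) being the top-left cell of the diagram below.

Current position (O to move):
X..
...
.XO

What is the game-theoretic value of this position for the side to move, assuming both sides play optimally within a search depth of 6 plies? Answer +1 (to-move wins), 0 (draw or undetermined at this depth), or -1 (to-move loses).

value(X../.../.XO, O) = +1

[X../.../.XO] O move#1: (0,1):-1/XO./.../.XO, (0,2):-1/X.O/.../.XO, (1,0):-1/X../O../.XO, (1,1):+1/X../.O./.XO*, (1,2):-1/X../..O/.XO, (2,0):-1/X../.../OXO
[X../.O./.XO] X move#2: (0,1):-1/XX./.O./.XO*, (0,2):-1/X.X/.O./.XO, (1,0):-1/X../XO./.XO, (1,2):-1/X../.OX/.XO, (2,0):-1/X../.O./XXO
[XX./.O./.XO] O move#3: (0,2):+1/XXO/.O./.XO*, (1,0):+1/XX./OO./.XO, (1,2):+1/XX./.OO/.XO, (2,0):+1/XX./.O./OXO
[XXO/.O./.XO] X move#4: (1,0):-1/XXO/XO./.XO*, (1,2):-1/XXO/.OX/.XO, (2,0):-1/XXO/.O./XXO
[XXO/XO./.XO] O move#5: (1,2):-1/XXO/XOO/.XO, (2,0):+1/XXO/XO./OXO*
[XXO/XO./OXO] end (terminal -1, X#6); searched X../.../.XO to 6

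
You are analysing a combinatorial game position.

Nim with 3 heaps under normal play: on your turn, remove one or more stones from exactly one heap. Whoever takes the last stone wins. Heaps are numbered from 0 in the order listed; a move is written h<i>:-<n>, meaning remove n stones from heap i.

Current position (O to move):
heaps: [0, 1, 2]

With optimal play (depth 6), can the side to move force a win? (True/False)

O winning at [(0,1,2)]: True

p1 O@[(0,1,2)]: h1:-1[(0,0,2)]-1 h2:-1[(0,1,1)]+1* h2:-2[(0,1,0)]-1
p2 X@[(0,1,1)]: h1:-1[(0,0,1)]-1* h2:-1[(0,1,0)]-1
p3 O@[(0,0,1)]: h2:-1[(0,0,0)]+1*
p4 X@[(0,0,0)] terminal -1; root [(0,1,2)] d6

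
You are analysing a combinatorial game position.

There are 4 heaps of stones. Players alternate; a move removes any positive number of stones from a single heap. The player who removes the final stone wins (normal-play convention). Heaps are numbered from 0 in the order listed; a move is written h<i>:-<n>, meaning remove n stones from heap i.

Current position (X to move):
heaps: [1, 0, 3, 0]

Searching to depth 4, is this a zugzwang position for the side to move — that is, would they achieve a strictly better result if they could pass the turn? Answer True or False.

zugzwang((1,0,3,0), X) = False

p1 X@[(1,0,3,0)]: h0:-1[(0,0,3,0)]-1 h2:-1[(1,0,2,0)]-1 h2:-2[(1,0,1,0)]+1* h2:-3[(1,0,0,0)]-1
p2 O@[(1,0,1,0)]: h0:-1[(0,0,1,0)]-1* h2:-1[(1,0,0,0)]-1
p3 X@[(0,0,1,0)]: h2:-1[(0,0,0,0)]+1*
p4 O@[(0,0,0,0)] terminal -1; root [(1,0,3,0)] d4
if X skipped the turn, O would face:
~ p1 O@[(1,0,3,0)]: h0:-1[(0,0,3,0)]-1 h2:-1[(1,0,2,0)]-1 h2:-2[(1,0,1,0)]+1* h2:-3[(1,0,0,0)]-1
~ p2 X@[(1,0,1,0)]: h0:-1[(0,0,1,0)]-1* h2:-1[(1,0,0,0)]-1
~ p3 O@[(0,0,1,0)]: h2:-1[(0,0,0,0)]+1*
~ p4 X@[(0,0,0,0)] terminal -1; root [(1,0,3,0)] d4
compare (X): move=+1 vs pass=-1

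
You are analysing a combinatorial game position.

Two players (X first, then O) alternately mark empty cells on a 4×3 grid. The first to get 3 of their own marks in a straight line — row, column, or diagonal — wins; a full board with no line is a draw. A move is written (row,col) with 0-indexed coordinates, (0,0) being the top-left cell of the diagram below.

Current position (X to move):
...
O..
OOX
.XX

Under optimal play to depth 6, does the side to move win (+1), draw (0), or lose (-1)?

value(.../O../OOX/.XX, X) = +1

p1 X@[.../O../OOX/.XX]: (0,0)[X../O../OOX/.XX]-1 (0,1)[.X./O../OOX/.XX]-1 (0,2)[..X/O../OOX/.XX]-1 (1,1)[.../OX./OOX/.XX]-1 (1,2)[.../O.X/OOX/.XX]+1* (3,0)[.../O../OOX/XXX]+1
p2 O@[.../O.X/OOX/.XX] terminal -1; root [.../O../OOX/.XX] d6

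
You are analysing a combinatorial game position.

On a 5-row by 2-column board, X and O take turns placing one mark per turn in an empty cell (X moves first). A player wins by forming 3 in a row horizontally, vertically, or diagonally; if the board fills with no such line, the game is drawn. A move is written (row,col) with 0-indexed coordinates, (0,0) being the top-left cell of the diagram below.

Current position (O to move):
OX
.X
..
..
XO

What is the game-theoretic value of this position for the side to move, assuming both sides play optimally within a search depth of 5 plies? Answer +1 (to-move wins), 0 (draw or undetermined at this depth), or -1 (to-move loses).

p1 O@[OX/.X/../../XO]: (1,0)[OX/OX/../../XO]-1 (2,0)[OX/.X/O./../XO]-1 (2,1)[OX/.X/.O/../XO]+0* (3,0)[OX/.X/../O./XO]-1 (3,1)[OX/.X/../.O/XO]-1
p2 X@[OX/.X/.O/../XO]: (1,0)[OX/XX/.O/../XO]-1 (2,0)[OX/.X/XO/../XO]-1 (3,0)[OX/.X/.O/X./XO]-1 (3,1)[OX/.X/.O/.X/XO]+0*
p3 O@[OX/.X/.O/.X/XO]: (1,0)[OX/OX/.O/.X/XO]+0* (2,0)[OX/.X/OO/.X/XO]+0 (3,0)[OX/.X/.O/OX/XO]+0
p4 X@[OX/OX/.O/.X/XO]: (2,0)[OX/OX/XO/.X/XO]+0* (3,0)[OX/OX/.O/XX/XO]-1
p5 O@[OX/OX/XO/.X/XO]: (3,0)[OX/OX/XO/OX/XO]+0*
p6 X@[OX/OX/XO/OX/XO] terminal +0; root [OX/.X/../../XO] d5

value(OX/.X/../../XO, O) = 0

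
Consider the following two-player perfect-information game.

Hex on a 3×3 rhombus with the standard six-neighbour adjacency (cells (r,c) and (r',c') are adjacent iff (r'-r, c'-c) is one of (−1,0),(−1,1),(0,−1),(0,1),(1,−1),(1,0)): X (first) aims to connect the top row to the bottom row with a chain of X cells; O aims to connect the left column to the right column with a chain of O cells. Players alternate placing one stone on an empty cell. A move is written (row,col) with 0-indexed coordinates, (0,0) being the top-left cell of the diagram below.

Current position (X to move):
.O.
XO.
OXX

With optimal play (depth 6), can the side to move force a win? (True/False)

X winning at [.O./XO./OXX]: False

ply 1, X at .O./XO./OXX | (0,0)=-1→XO./XO./OXX*; (0,2)=-1→.OX/XO./OXX; (1,2)=-1→.O./XOX/OXX
ply 2, O at XO./XO./OXX | (0,2)=+1→XOO/XO./OXX*; (1,2)=+1→XO./XOO/OXX
ply 3: XOO/XO./OXX is terminal -1 (X); from .O./XO./OXX depth 6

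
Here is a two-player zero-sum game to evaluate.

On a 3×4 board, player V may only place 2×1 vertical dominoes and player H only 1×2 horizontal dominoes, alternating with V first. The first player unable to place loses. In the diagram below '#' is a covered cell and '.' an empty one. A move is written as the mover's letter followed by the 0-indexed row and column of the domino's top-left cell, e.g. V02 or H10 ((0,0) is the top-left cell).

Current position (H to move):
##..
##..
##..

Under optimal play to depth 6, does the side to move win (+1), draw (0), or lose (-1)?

value(##../##../##.., H) = +1

[##../##../##..] H move#1: H02:-1/####/##../##.., H12:+1/##../####/##..*, H22:-1/##../##../####
[##../####/##..] end (terminal -1, V#2); searched ##../##../##.. to 6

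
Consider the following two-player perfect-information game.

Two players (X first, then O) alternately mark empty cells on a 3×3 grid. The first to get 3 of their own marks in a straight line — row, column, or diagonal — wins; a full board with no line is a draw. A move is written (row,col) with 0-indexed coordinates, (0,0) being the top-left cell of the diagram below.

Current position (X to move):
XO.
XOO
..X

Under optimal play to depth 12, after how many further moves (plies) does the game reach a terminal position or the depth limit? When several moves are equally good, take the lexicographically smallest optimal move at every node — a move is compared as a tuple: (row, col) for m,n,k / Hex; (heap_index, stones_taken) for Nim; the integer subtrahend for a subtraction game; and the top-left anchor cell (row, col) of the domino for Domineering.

p1 X@[XO./XOO/..X]: (0,2)[XOX/XOO/..X]-1 (2,0)[XO./XOO/X.X]+1* (2,1)[XO./XOO/.XX]+0
p2 O@[XO./XOO/X.X] terminal -1; root [XO./XOO/..X] d12

PV length from [XO./XOO/..X]: 1 ply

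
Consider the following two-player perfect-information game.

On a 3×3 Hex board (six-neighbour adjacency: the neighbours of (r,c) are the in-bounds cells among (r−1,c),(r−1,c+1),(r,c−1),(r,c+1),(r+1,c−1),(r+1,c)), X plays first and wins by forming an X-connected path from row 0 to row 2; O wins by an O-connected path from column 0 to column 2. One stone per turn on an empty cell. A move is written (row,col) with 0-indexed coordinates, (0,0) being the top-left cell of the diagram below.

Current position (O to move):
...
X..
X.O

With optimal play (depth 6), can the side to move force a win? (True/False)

[.../X../X.O] O move#1: (0,0):-1/O../X../X.O*, (0,1):-1/.O./X../X.O, (0,2):-1/..O/X../X.O, (1,1):-1/.../XO./X.O, (1,2):-1/.../X.O/X.O, (2,1):-1/.../X../XOO
[O../X../X.O] X move#2: (0,1):+1/OX./X../X.O*, (0,2):+1/O.X/X../X.O, (1,1):+1/O../XX./X.O, (1,2):+1/O../X.X/X.O, (2,1):+1/O../X../XXO
[OX./X../X.O] end (terminal -1, O#3); searched .../X../X.O to 6

O winning at [.../X../X.O]: False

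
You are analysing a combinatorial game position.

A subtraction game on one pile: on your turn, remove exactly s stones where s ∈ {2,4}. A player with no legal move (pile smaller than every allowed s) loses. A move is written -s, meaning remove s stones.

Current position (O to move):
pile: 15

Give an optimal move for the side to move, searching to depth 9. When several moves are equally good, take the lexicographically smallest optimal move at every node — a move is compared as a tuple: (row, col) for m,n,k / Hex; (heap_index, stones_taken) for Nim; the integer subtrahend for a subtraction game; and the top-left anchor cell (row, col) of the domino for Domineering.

p1 O@[15]: -2[13]+1* -4[11]-1
p2 X@[13]: -2[11]-1* -4[9]-1
p3 O@[11]: -2[9]-1 -4[7]+1*
p4 X@[7]: -2[5]-1* -4[3]-1
p5 O@[5]: -2[3]-1 -4[1]+1*
p6 X@[1] terminal -1; root [15] d9

O's best at [15]: -2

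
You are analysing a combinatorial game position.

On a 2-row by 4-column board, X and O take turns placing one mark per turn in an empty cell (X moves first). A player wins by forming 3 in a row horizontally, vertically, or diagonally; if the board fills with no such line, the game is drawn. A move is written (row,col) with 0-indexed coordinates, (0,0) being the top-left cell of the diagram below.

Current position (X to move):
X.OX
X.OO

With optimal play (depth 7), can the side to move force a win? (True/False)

X winning at [X.OX/X.OO]: False

p1 X@[X.OX/X.OO]: (0,1)[XXOX/X.OO]-1 (1,1)[X.OX/XXOO]+0*
p2 O@[X.OX/XXOO]: (0,1)[XOOX/XXOO]+0*
p3 X@[XOOX/XXOO] terminal +0; root [X.OX/X.OO] d7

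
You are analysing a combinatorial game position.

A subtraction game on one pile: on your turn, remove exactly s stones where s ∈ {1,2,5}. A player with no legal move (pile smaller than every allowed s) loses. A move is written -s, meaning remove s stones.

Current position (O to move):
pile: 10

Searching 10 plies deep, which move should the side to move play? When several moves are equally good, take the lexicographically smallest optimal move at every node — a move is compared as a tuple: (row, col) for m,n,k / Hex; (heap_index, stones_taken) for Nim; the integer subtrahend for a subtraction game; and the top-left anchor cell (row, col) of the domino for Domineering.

O's best at [10]: -1

p1 O@[10]: -1[9]+1* -2[8]-1 -5[5]-1
p2 X@[9]: -1[8]-1* -2[7]-1 -5[4]-1
p3 O@[8]: -1[7]-1 -2[6]+1* -5[3]+1
p4 X@[6]: -1[5]-1* -2[4]-1 -5[1]-1
p5 O@[5]: -1[4]-1 -2[3]+1* -5[0]+1
p6 X@[3]: -1[2]-1* -2[1]-1
p7 O@[2]: -1[1]-1 -2[0]+1*
p8 X@[0] terminal -1; root [10] d10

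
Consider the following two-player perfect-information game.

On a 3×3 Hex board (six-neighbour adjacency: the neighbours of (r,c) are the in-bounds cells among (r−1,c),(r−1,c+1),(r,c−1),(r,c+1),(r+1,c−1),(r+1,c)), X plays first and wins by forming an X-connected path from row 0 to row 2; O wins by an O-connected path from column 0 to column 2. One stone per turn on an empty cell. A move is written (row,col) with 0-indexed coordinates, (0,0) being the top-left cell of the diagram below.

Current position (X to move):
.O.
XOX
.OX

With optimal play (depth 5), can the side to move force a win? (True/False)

p1 X@[.O./XOX/.OX]: (0,0)[XO./XOX/.OX]+1* (0,2)[.OX/XOX/.OX]+1 (2,0)[.O./XOX/XOX]+1
p2 O@[XO./XOX/.OX]: (0,2)[XOO/XOX/.OX]-1* (2,0)[XO./XOX/OOX]-1
p3 X@[XOO/XOX/.OX]: (2,0)[XOO/XOX/XOX]+1*
p4 O@[XOO/XOX/XOX] terminal -1; root [.O./XOX/.OX] d5

X winning at [.O./XOX/.OX]: True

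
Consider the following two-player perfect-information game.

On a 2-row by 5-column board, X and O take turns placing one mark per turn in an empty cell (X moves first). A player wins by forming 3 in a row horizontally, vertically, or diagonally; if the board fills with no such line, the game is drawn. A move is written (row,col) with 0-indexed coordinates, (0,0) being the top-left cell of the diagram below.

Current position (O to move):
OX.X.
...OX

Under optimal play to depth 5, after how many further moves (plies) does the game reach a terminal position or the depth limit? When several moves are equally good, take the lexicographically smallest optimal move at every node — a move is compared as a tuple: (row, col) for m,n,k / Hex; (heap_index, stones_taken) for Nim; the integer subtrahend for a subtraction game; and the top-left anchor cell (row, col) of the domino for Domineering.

[OX.X./...OX] O move#1: (0,2):+0/OXOX./...OX*, (0,4):-1/OX.XO/...OX, (1,0):-1/OX.X./O..OX, (1,1):-1/OX.X./.O.OX, (1,2):-1/OX.X./..OOX
[OXOX./...OX] X move#2: (0,4):+0/OXOXX/...OX*, (1,0):+0/OXOX./X..OX, (1,1):+0/OXOX./.X.OX, (1,2):+0/OXOX./..XOX
[OXOXX/...OX] O move#3: (1,0):+0/OXOXX/O..OX*, (1,1):+0/OXOXX/.O.OX, (1,2):+0/OXOXX/..OOX
[OXOXX/O..OX] X move#4: (1,1):+0/OXOXX/OX.OX*, (1,2):+0/OXOXX/O.XOX
[OXOXX/OX.OX] O move#5: (1,2):+0/OXOXX/OXOOX*
[OXOXX/OXOOX] end (terminal +0, X#6); searched OX.X./...OX to 5

PV length from [OX.X./...OX]: 5 plies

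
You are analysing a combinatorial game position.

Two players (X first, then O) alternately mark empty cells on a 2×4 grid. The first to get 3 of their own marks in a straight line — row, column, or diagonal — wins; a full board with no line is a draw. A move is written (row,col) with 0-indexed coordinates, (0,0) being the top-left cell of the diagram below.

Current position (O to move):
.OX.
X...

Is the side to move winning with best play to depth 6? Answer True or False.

[.OX./X...] O move#1: (0,0):+0/OOX./X...*, (0,3):+0/.OXO/X..., (1,1):+0/.OX./XO.., (1,2):+0/.OX./X.O., (1,3):+0/.OX./X..O
[OOX./X...] X move#2: (0,3):+0/OOXX/X...*, (1,1):+0/OOX./XX.., (1,2):+0/OOX./X.X., (1,3):+0/OOX./X..X
[OOXX/X...] O move#3: (1,1):+0/OOXX/XO..*, (1,2):+0/OOXX/X.O., (1,3):+0/OOXX/X..O
[OOXX/XO..] X move#4: (1,2):+0/OOXX/XOX.*, (1,3):+0/OOXX/XO.X
[OOXX/XOX.] O move#5: (1,3):+0/OOXX/XOXO*
[OOXX/XOXO] end (terminal +0, X#6); searched .OX./X... to 6

O winning at [.OX./X...]: False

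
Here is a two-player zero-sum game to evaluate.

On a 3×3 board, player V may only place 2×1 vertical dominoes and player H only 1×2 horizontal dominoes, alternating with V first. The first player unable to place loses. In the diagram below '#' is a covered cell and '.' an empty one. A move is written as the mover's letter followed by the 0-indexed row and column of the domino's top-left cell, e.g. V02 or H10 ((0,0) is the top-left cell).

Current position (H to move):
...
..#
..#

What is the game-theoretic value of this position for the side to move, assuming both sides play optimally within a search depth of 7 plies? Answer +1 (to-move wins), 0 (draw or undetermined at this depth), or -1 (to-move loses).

p1 H@[.../..#/..#]: H00[##./..#/..#]-1 H01[.##/..#/..#]-1 H10[.../###/..#]+1* H20[.../..#/###]-1
p2 V@[.../###/..#] terminal -1; root [.../..#/..#] d7

value(.../..#/..#, H) = +1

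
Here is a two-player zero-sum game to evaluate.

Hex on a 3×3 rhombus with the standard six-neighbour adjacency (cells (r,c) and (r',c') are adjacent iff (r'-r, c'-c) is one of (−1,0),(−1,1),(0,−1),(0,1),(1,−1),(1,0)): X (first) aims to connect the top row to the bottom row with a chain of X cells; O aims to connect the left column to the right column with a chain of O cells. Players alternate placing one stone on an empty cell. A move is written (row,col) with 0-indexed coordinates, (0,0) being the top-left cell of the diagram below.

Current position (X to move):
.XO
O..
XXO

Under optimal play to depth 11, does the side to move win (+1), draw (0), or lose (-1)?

value(.XO/O../XXO, X) = +1

ply 1, X at .XO/O../XXO | (0,0)=-1→XXO/O../XXO; (1,1)=+1→.XO/OX./XXO*; (1,2)=-1→.XO/O.X/XXO
ply 2: .XO/OX./XXO is terminal -1 (O); from .XO/O../XXO depth 11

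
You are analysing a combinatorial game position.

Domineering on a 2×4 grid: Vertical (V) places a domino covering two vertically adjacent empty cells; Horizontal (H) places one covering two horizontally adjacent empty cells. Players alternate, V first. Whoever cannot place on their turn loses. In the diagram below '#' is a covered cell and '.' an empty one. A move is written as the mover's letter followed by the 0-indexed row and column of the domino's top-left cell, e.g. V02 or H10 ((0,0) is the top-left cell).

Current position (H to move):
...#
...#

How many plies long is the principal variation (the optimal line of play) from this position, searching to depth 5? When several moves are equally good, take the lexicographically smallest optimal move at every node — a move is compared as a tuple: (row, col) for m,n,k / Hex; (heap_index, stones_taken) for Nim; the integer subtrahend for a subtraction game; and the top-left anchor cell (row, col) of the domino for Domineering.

PV length from [...#/...#]: 3 plies

ply 1, H at ...#/...# | H00=+1→##.#/...#*; H01=+1→.###/...#; H10=+1→...#/##.#; H11=+1→...#/.###
ply 2, V at ##.#/...# | V02=-1→####/..##*
ply 3, H at ####/..## | H10=+1→####/####*
ply 4: ####/#### is terminal -1 (V); from ...#/...# depth 5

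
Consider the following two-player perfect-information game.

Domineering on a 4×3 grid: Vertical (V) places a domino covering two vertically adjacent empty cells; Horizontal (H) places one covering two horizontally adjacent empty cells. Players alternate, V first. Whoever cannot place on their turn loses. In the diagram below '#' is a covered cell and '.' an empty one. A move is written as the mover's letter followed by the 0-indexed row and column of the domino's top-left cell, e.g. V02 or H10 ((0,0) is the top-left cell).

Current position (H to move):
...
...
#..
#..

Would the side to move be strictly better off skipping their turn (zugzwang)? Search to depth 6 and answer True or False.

ply 1, H at .../.../#../#.. | H00=-1→##./.../#../#..*; H01=-1→.##/.../#../#..; H10=-1→.../##./#../#..; H11=-1→.../.##/#../#..; H21=-1→.../.../###/#..; H31=-1→.../.../#../###
ply 2, V at ##./.../#../#.. | V02=-1→###/..#/#../#..; V11=+1→##./.#./##./#..*; V12=+1→##./..#/#.#/#..; V21=+1→##./.../##./##.; V22=+1→##./.../#.#/#.#
ply 3, H at ##./.#./##./#.. | H31=-1→##./.#./##./###*
ply 4, V at ##./.#./##./### | V02=+1→###/.##/##./###*; V12=+1→##./.##/###/###
ply 5: ###/.##/##./### is terminal -1 (H); from .../.../#../#.. depth 6
suppose H passes — search the same position with V to move:
pass> ply 1, V at .../.../#../#.. | V00=+1→#../#../#../#..*; V01=+1→.#./.#./#../#..; V02=+1→..#/..#/#../#..; V11=+1→.../.#./##./#..; V12=-1→.../..#/#.#/#..; V21=+1→.../.../##./##.; V22=+1→.../.../#.#/#.#
pass> ply 2, H at #../#../#../#.. | H01=-1→###/#../#../#..*; H11=-1→#../###/#../#..; H21=-1→#../#../###/#..; H31=-1→#../#../#../###
pass> ply 3, V at ###/#../#../#.. | V11=+1→###/##./##./#..*; V12=+1→###/#.#/#.#/#..; V21=+1→###/#../##./##.; V22=+1→###/#../#.#/#.#
pass> ply 4, H at ###/##./##./#.. | H31=-1→###/##./##./###*
pass> ply 5, V at ###/##./##./### | V12=+1→###/###/###/###*
pass> ply 6: ###/###/###/### is terminal -1 (H); from .../.../#../#.. depth 6
for H: play -1, pass -1

zugzwang(.../.../#../#.., H) = False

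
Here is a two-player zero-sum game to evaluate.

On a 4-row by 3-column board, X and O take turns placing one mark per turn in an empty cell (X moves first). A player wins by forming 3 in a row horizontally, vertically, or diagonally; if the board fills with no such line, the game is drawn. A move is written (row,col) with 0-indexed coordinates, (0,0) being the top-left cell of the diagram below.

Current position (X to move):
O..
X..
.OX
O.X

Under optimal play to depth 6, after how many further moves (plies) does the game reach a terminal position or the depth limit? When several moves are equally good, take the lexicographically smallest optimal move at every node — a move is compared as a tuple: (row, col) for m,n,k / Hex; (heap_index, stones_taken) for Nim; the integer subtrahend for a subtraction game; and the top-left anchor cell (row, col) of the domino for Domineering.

PV length from [O../X../.OX/O.X]: 1 ply

[O../X../.OX/O.X] X move#1: (0,1):-1/OX./X../.OX/O.X, (0,2):-1/O.X/X../.OX/O.X, (1,1):-1/O../XX./.OX/O.X, (1,2):+1/O../X.X/.OX/O.X*, (2,0):-1/O../X../XOX/O.X, (3,1):-1/O../X../.OX/OXX
[O../X.X/.OX/O.X] end (terminal -1, O#2); searched O../X../.OX/O.X to 6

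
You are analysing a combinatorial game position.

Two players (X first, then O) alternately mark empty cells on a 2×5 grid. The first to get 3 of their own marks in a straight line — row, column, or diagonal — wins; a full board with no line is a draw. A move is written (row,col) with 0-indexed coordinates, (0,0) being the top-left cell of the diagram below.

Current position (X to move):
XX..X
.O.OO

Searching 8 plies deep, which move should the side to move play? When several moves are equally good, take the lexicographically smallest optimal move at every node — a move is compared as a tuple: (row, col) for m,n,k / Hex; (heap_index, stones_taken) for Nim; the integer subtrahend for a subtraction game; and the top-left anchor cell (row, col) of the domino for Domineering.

[XX..X/.O.OO] X move#1: (0,2):+1/XXX.X/.O.OO*, (0,3):-1/XX.XX/.O.OO, (1,0):-1/XX..X/XO.OO, (1,2):+0/XX..X/.OXOO
[XXX.X/.O.OO] end (terminal -1, O#2); searched XX..X/.O.OO to 8

X's best at [XX..X/.O.OO]: (0,2)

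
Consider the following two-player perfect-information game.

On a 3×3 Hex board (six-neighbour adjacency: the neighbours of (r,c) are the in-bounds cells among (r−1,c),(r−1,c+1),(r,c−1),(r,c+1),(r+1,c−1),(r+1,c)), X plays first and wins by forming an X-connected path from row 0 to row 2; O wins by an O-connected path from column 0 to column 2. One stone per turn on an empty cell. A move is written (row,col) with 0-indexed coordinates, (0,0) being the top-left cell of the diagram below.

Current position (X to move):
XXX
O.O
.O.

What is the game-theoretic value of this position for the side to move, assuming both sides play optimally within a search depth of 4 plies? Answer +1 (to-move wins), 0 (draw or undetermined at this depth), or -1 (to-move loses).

ply 1, X at XXX/O.O/.O. | (1,1)=-1→XXX/OXO/.O.*; (2,0)=-1→XXX/O.O/XO.; (2,2)=-1→XXX/O.O/.OX
ply 2, O at XXX/OXO/.O. | (2,0)=+1→XXX/OXO/OO.*; (2,2)=-1→XXX/OXO/.OO
ply 3: XXX/OXO/OO. is terminal -1 (X); from XXX/O.O/.O. depth 4

value(XXX/O.O/.O., X) = -1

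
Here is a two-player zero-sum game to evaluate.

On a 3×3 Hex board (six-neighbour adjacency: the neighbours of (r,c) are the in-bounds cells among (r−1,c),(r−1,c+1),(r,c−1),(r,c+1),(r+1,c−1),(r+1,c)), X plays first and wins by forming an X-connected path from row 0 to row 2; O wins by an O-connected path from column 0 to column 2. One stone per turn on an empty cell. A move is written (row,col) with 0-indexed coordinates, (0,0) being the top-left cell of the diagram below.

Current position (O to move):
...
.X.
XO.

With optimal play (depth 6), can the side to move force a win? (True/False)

[.../.X./XO.] O move#1: (0,0):-1/O../.X./XO.*, (0,1):-1/.O./.X./XO., (0,2):-1/..O/.X./XO., (1,0):-1/.../OX./XO., (1,2):-1/.../.XO/XO., (2,2):-1/.../.X./XOO
[O../.X./XO.] X move#2: (0,1):+1/OX./.X./XO.*, (0,2):+1/O.X/.X./XO., (1,0):+1/O../XX./XO., (1,2):+1/O../.XX/XO., (2,2):+1/O../.X./XOX
[OX./.X./XO.] end (terminal -1, O#3); searched .../.X./XO. to 6

O winning at [.../.X./XO.]: False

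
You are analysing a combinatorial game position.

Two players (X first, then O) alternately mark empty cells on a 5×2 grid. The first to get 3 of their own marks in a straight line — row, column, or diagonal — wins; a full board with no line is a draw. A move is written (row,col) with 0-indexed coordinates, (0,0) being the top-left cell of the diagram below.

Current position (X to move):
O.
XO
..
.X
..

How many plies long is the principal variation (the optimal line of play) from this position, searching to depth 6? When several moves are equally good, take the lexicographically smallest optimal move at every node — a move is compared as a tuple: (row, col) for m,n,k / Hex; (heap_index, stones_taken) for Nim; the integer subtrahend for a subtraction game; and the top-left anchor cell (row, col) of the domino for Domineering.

PV length from [O./XO/../.X/..]: 6 plies

ply 1, X at O./XO/../.X/.. | (0,1)=+0→OX/XO/../.X/..*; (2,0)=+0→O./XO/X./.X/..; (2,1)=+0→O./XO/.X/.X/..; (3,0)=+0→O./XO/../XX/..; (4,0)=+0→O./XO/../.X/X.; (4,1)=+0→O./XO/../.X/.X
ply 2, O at OX/XO/../.X/.. | (2,0)=+0→OX/XO/O./.X/..*; (2,1)=+0→OX/XO/.O/.X/..; (3,0)=+0→OX/XO/../OX/..; (4,0)=+0→OX/XO/../.X/O.; (4,1)=+0→OX/XO/../.X/.O
ply 3, X at OX/XO/O./.X/.. | (2,1)=+0→OX/XO/OX/.X/..*; (3,0)=+0→OX/XO/O./XX/..; (4,0)=+0→OX/XO/O./.X/X.; (4,1)=+0→OX/XO/O./.X/.X
ply 4, O at OX/XO/OX/.X/.. | (3,0)=-1→OX/XO/OX/OX/..; (4,0)=-1→OX/XO/OX/.X/O.; (4,1)=+0→OX/XO/OX/.X/.O*
ply 5, X at OX/XO/OX/.X/.O | (3,0)=+0→OX/XO/OX/XX/.O*; (4,0)=+0→OX/XO/OX/.X/XO
ply 6, O at OX/XO/OX/XX/.O | (4,0)=+0→OX/XO/OX/XX/OO*
ply 7: OX/XO/OX/XX/OO is terminal +0 (X); from O./XO/../.X/.. depth 6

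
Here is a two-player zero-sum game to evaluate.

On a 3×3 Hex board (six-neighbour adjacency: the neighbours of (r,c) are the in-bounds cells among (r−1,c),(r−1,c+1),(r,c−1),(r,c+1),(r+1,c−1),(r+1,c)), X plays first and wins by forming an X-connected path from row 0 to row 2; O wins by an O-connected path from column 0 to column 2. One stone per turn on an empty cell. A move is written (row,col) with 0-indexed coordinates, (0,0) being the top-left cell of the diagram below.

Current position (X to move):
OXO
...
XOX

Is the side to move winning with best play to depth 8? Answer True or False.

p1 X@[OXO/.../XOX]: (1,0)[OXO/X../XOX]+1* (1,1)[OXO/.X./XOX]+1 (1,2)[OXO/..X/XOX]+1
p2 O@[OXO/X../XOX] terminal -1; root [OXO/.../XOX] d8

X winning at [OXO/.../XOX]: True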